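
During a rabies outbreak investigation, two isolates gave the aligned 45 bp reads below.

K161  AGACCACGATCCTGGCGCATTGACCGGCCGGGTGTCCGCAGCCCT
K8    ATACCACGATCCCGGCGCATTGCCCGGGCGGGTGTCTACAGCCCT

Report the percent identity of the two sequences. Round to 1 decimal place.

86.7%

The sequences differ at positions 2 (G/T), 13 (T/C), 23 (A/C), 28 (C/G), 37 (C/T), 38 (G/A).
39 of the 45 sites match, so the percent identity is 39/45 × 100 = 86.7%.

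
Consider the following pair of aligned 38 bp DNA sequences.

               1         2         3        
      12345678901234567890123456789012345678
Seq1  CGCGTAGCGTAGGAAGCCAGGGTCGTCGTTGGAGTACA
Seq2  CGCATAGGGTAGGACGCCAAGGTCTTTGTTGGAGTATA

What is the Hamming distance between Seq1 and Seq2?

7

Mismatches occur at site 4 (G→A), site 8 (C→G), site 15 (A→C), site 20 (G→A), site 25 (G→T), site 27 (C→T), site 37 (C→T).
That gives 7 mismatches out of 38 aligned sites, so the Hamming distance is 7.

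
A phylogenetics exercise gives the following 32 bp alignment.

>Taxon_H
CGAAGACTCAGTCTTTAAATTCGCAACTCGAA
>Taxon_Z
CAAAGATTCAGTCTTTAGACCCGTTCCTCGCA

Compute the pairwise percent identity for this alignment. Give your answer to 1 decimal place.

71.9%

Differing sites — 2:G/A; 7:C/T; 18:A/G; 20:T/C; 21:T/C; 24:C/T; 25:A/T; 26:A/C; 31:A/C.
23 of the 32 sites match, so the percent identity is 23/32 × 100 = 71.9%.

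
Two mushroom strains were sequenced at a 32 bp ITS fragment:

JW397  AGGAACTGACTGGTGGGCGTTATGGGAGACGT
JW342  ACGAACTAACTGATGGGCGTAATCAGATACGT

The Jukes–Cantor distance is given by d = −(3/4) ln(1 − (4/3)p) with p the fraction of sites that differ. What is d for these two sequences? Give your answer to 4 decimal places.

Differing sites — 2:G/C; 8:G/A; 13:G/A; 21:T/A; 24:G/C; 25:G/A; 28:G/T.
p = 7/32 = 0.218750.
d = −0.75 · ln(1 − (4/3)·0.218750) = −0.75 · ln(0.708333) = −0.75 · (-0.344841) = 0.2586.

0.2586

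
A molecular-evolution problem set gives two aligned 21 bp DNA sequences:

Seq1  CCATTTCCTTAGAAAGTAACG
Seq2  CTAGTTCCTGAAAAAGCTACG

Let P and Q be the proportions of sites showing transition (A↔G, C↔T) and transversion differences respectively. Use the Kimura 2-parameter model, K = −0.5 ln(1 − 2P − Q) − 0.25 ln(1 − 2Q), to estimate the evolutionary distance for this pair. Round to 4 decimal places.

0.3639

Mismatches occur at site 2 (C/T, transition), site 4 (T/G, transversion), site 10 (T/G, transversion), site 12 (G/A, transition), site 17 (T/C, transition), site 18 (A/T, transversion).
Of the 6 differences, 3 transitions and 3 transversions over 21 sites: P = 3/21 = 0.142857, Q = 3/21 = 0.142857.
d = −0.5·ln(0.571429) − 0.25·ln(0.714286) = −0.5·(-0.559615) − 0.25·(-0.336472) = 0.3639.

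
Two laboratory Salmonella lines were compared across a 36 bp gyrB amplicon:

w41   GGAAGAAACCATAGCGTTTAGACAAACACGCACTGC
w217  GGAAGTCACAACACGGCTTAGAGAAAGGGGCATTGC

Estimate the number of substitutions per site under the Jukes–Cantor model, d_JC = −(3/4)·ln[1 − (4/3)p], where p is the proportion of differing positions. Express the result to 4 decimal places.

Mismatches occur at site 6 (A→T), site 7 (A→C), site 10 (C→A), site 12 (T→C), site 14 (G→C), site 15 (C→G), site 17 (T→C), site 23 (C→G), site 27 (C→G), site 28 (A→G), site 29 (C→G), site 33 (C→T).
p = 12/36 = 0.333333.
d = −0.75 · ln(1 − (4/3)·0.333333) = −0.75 · ln(0.555556) = −0.75 · (-0.587786) = 0.4408.

0.4408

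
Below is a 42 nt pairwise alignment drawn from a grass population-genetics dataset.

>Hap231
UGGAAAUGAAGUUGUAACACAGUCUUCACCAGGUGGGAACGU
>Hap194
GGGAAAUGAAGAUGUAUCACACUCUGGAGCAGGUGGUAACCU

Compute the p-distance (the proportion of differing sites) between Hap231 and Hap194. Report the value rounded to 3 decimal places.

Differing sites — 1:U/G; 12:U/A; 17:A/U; 22:G/C; 26:U/G; 27:C/G; 29:C/G; 37:G/U; 41:G/C.
There are 9 differences over 42 sites, so p = 9/42 = 0.214.

0.214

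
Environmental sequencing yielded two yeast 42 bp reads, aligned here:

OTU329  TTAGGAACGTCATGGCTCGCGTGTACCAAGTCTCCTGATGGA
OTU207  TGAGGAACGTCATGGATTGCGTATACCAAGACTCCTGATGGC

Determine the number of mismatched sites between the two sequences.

Mismatches occur at site 2 (T/G), site 16 (C/A), site 18 (C/T), site 23 (G/A), site 31 (T/A), site 42 (A/C).
That gives 6 mismatches out of 42 aligned sites, so the Hamming distance is 6.

6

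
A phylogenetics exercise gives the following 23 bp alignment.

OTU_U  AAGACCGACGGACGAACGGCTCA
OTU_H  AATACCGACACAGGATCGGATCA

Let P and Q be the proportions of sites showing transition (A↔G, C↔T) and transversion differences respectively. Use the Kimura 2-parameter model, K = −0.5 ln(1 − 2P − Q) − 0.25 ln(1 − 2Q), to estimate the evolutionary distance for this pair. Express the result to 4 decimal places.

Differing sites — 3:G/T (Tv); 10:G/A (Ti); 11:G/C (Tv); 13:C/G (Tv); 16:A/T (Tv); 20:C/A (Tv).
Of the 6 differences, 1 transition and 5 transversions over 23 sites: P = 1/23 = 0.043478, Q = 5/23 = 0.217391.
d = −0.5·ln(0.695653) − 0.25·ln(0.565218) = −0.5·(-0.362904) − 0.25·(-0.570544) = 0.3241.

0.3241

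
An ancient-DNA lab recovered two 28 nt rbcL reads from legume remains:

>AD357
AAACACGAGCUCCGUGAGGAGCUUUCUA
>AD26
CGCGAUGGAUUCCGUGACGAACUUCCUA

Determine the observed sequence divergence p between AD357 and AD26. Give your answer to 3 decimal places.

Mismatches occur at site 1 (A→C), site 2 (A→G), site 3 (A→C), site 4 (C→G), site 6 (C→U), site 8 (A→G), site 9 (G→A), site 10 (C→U), site 18 (G→C), site 21 (G→A), site 25 (U→C).
There are 11 differences over 28 sites, so p = 11/28 = 0.393.

0.393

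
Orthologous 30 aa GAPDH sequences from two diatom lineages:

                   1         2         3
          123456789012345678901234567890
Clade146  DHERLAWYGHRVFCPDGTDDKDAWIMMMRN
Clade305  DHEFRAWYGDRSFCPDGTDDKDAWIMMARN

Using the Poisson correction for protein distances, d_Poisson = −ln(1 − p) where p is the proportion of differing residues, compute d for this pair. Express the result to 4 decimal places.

0.1823

Differing sites — 4:R/F; 5:L/R; 10:H/D; 12:V/S; 28:M/A.
p = 5/30 = 0.166667.
d = −ln(1 − 0.166667) = −ln(0.833333) = 0.1823.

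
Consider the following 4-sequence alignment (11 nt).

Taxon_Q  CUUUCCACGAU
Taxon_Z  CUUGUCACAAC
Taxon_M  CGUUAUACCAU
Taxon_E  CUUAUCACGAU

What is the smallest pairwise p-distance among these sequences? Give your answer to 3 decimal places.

Pairwise Hamming distances:
  Taxon_Q vs Taxon_Z: 4
  Taxon_Q vs Taxon_M: 4
  Taxon_Q vs Taxon_E: 2
  Taxon_Z vs Taxon_M: 6
  Taxon_Z vs Taxon_E: 3
  Taxon_M vs Taxon_E: 5
The smallest is 2 mismatches, between Taxon_Q and Taxon_E; p = 2/11 = 0.182.

0.182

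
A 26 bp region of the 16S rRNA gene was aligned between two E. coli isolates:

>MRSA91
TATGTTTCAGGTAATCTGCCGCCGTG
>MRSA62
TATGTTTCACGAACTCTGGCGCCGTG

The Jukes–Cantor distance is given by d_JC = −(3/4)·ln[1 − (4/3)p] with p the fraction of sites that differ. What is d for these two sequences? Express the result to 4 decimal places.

0.1722

Differing sites — 10:G/C; 12:T/A; 14:A/C; 19:C/G.
p = 4/26 = 0.153846.
d = −0.75 · ln(1 − (4/3)·0.153846) = −0.75 · ln(0.794872) = −0.75 · (-0.229574) = 0.1722.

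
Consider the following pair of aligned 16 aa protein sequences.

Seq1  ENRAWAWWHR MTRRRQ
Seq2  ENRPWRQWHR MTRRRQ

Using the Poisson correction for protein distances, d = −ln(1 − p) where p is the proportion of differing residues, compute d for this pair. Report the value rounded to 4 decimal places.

Differing sites — 4:A/P; 6:A/R; 7:W/Q.
p = 3/16 = 0.187500.
d = −ln(1 − 0.187500) = −ln(0.812500) = 0.2076.

0.2076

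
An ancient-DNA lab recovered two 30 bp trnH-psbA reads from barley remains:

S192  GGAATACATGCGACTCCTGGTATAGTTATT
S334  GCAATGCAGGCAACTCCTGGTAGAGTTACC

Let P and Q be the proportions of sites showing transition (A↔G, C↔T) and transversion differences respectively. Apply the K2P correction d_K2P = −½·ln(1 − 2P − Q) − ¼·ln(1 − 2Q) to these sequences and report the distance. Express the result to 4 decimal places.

0.2842

Differing sites — 2:G/C (Tv); 6:A/G (Ti); 9:T/G (Tv); 12:G/A (Ti); 23:T/G (Tv); 29:T/C (Ti); 30:T/C (Ti).
Of the 7 differences, 4 transitions and 3 transversions over 30 sites: P = 4/30 = 0.133333, Q = 3/30 = 0.100000.
d = −0.5·ln(0.633334) − 0.25·ln(0.800000) = −0.5·(-0.456757) − 0.25·(-0.223144) = 0.2842.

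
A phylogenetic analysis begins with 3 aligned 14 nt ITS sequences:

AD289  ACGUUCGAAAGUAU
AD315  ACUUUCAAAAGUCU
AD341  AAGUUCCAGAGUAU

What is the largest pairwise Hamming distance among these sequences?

5

Pairwise Hamming distances:
  AD289 vs AD315: 3
  AD289 vs AD341: 3
  AD315 vs AD341: 5
The largest is 5, between AD315 and AD341.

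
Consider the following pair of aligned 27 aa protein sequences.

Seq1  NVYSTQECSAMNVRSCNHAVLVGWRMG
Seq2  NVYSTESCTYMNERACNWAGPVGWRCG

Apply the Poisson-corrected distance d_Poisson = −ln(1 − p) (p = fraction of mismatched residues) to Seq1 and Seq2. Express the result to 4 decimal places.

0.4626

Differing sites — 6:Q/E; 7:E/S; 9:S/T; 10:A/Y; 13:V/E; 15:S/A; 18:H/W; 20:V/G; 21:L/P; 26:M/C.
p = 10/27 = 0.370370.
d = −ln(1 − 0.370370) = −ln(0.629630) = 0.4626.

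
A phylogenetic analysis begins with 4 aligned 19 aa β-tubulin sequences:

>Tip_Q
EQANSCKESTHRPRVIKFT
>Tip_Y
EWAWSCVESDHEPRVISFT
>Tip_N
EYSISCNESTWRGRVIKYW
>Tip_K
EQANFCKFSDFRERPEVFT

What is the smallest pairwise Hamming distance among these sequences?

6

Pairwise Hamming distances:
  Tip_Q vs Tip_Y: 6
  Tip_Q vs Tip_N: 8
  Tip_Q vs Tip_K: 8
  Tip_Y vs Tip_N: 11
  Tip_Y vs Tip_K: 11
  Tip_N vs Tip_K: 14
The smallest is 6, between Tip_Q and Tip_Y.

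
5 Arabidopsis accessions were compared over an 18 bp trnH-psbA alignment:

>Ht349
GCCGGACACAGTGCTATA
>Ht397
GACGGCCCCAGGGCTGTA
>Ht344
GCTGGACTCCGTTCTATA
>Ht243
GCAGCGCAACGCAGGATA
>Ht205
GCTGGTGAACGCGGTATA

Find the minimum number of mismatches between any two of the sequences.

4

Pairwise Hamming distances:
  Ht349 vs Ht397: 5
  Ht349 vs Ht344: 4
  Ht349 vs Ht243: 9
  Ht349 vs Ht205: 7
  Ht397 vs Ht344: 8
  Ht397 vs Ht243: 12
  Ht397 vs Ht205: 10
  Ht344 vs Ht243: 9
  Ht344 vs Ht205: 7
  Ht243 vs Ht205: 6
The smallest is 4, between Ht349 and Ht344.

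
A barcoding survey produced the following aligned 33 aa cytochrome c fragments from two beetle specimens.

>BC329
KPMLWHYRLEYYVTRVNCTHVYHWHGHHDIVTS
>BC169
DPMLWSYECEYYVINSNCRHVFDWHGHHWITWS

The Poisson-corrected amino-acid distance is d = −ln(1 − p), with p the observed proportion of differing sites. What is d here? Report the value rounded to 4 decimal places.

Differing sites — 1:K/D; 6:H/S; 8:R/E; 9:L/C; 14:T/I; 15:R/N; 16:V/S; 19:T/R; 22:Y/F; 23:H/D; 29:D/W; 31:V/T; 32:T/W.
p = 13/33 = 0.393939.
d = −ln(1 − 0.393939) = −ln(0.606061) = 0.5008.

0.5008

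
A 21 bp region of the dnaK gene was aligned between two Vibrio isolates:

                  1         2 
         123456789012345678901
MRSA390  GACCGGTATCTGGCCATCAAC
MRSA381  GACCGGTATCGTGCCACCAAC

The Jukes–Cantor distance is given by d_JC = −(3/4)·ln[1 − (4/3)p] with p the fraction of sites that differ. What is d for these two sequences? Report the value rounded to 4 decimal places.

Mismatches occur at site 11 (T/G), site 12 (G/T), site 17 (T/C).
p = 3/21 = 0.142857.
d = −0.75 · ln(1 − (4/3)·0.142857) = −0.75 · ln(0.809524) = −0.75 · (-0.211309) = 0.1585.

0.1585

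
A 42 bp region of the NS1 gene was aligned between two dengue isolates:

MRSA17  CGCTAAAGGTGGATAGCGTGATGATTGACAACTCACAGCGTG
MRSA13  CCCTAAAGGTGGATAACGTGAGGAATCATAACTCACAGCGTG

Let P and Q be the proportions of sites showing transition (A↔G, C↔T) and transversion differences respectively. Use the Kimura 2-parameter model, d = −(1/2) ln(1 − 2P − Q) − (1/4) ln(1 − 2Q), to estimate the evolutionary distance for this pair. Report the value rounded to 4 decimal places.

The sequences differ at positions 2 (G/C, transversion), 16 (G/A, transition), 22 (T/G, transversion), 25 (T/A, transversion), 27 (G/C, transversion), 29 (C/T, transition).
Of the 6 differences, 2 transitions and 4 transversions over 42 sites: P = 2/42 = 0.047619, Q = 4/42 = 0.095238.
d = −0.5·ln(0.809524) − 0.25·ln(0.809524) = −0.5·(-0.211309) − 0.25·(-0.211309) = 0.1585.

0.1585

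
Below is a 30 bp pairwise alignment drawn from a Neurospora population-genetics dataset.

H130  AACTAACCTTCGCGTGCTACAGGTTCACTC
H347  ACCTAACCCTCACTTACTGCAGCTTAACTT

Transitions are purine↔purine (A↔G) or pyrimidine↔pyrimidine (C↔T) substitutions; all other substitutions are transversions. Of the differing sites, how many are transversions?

4

Mismatches occur at site 2 (A↔C, transversion), site 9 (T↔C, transition), site 12 (G↔A, transition), site 14 (G↔T, transversion), site 16 (G↔A, transition), site 19 (A↔G, transition), site 23 (G↔C, transversion), site 26 (C↔A, transversion), site 30 (C↔T, transition).
Of the 9 differences, 5 transitions and 4 transversions, so the answer is 4.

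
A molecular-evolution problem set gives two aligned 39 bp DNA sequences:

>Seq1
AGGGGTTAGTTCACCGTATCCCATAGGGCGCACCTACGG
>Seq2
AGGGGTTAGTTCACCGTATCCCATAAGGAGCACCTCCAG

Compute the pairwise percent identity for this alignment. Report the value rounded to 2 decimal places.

89.74%

Mismatches occur at site 26 (G→A), site 29 (C→A), site 36 (A→C), site 38 (G→A).
35 of the 39 sites match, so the percent identity is 35/39 × 100 = 89.74%.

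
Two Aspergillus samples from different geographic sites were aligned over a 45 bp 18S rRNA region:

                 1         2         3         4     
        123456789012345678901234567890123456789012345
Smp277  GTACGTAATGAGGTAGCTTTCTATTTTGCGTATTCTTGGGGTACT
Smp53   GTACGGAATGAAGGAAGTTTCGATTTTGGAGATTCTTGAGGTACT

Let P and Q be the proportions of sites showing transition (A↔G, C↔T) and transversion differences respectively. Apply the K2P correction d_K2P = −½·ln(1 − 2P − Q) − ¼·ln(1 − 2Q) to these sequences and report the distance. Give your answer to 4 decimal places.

Mismatches occur at site 6 (T→G, transversion), site 12 (G→A, transition), site 14 (T→G, transversion), site 16 (G→A, transition), site 17 (C→G, transversion), site 22 (T→G, transversion), site 29 (C→G, transversion), site 30 (G→A, transition), site 31 (T→G, transversion), site 39 (G→A, transition).
Of the 10 differences, 4 transitions and 6 transversions over 45 sites: P = 4/45 = 0.088889, Q = 6/45 = 0.133333.
d = −0.5·ln(0.688889) − 0.25·ln(0.733334) = −0.5·(-0.372675) − 0.25·(-0.310154) = 0.2639.

0.2639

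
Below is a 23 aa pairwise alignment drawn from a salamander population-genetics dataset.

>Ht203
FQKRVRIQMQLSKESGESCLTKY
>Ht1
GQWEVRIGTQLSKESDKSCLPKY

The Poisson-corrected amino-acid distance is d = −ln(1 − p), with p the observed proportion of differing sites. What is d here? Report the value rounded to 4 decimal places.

0.4274

Mismatches occur at site 1 (F→G), site 3 (K→W), site 4 (R→E), site 8 (Q→G), site 9 (M→T), site 16 (G→D), site 17 (E→K), site 21 (T→P).
p = 8/23 = 0.347826.
d = −ln(1 − 0.347826) = −ln(0.652174) = 0.4274.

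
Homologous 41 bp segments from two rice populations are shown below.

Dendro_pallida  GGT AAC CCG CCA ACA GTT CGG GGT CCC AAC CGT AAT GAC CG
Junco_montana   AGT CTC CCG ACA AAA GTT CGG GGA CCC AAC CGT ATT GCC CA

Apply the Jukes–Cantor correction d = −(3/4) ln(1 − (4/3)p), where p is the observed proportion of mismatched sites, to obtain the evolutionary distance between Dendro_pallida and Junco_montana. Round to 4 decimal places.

0.2597

The sequences differ at positions 1 (G/A), 4 (A/C), 5 (A/T), 10 (C/A), 14 (C/A), 24 (T/A), 35 (A/T), 38 (A/C), 41 (G/A).
p = 9/41 = 0.219512.
d = −0.75 · ln(1 − (4/3)·0.219512) = −0.75 · ln(0.707317) = −0.75 · (-0.346276) = 0.2597.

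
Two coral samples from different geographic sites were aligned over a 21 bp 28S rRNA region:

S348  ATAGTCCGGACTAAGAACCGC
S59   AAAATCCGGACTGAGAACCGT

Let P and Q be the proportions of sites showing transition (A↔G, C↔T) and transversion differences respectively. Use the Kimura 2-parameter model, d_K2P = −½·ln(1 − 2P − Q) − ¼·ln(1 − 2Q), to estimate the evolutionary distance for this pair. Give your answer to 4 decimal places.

0.2278

The sequences differ at positions 2 (T/A, transversion), 4 (G/A, transition), 13 (A/G, transition), 21 (C/T, transition).
Of the 4 differences, 3 transitions and 1 transversion over 21 sites: P = 3/21 = 0.142857, Q = 1/21 = 0.047619.
d = −0.5·ln(0.666667) − 0.25·ln(0.904762) = −0.5·(-0.405465) − 0.25·(-0.100083) = 0.2278.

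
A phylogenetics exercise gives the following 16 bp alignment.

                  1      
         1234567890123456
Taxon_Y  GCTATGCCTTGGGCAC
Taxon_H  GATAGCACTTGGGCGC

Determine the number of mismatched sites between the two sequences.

The sequences differ at positions 2 (C/A), 5 (T/G), 6 (G/C), 7 (C/A), 15 (A/G).
That gives 5 mismatches out of 16 aligned sites, so the Hamming distance is 5.

5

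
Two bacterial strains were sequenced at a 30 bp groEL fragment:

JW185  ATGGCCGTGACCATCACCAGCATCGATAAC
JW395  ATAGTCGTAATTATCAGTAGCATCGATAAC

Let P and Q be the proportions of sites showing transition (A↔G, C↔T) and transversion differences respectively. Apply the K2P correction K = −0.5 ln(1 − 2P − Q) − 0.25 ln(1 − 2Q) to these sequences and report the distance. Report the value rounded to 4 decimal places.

0.3012

Mismatches occur at site 3 (G→A, transition), site 5 (C→T, transition), site 9 (G→A, transition), site 11 (C→T, transition), site 12 (C→T, transition), site 17 (C→G, transversion), site 18 (C→T, transition).
Of the 7 differences, 6 transitions and 1 transversion over 30 sites: P = 6/30 = 0.200000, Q = 1/30 = 0.033333.
d = −0.5·ln(0.566667) − 0.25·ln(0.933334) = −0.5·(-0.567983) − 0.25·(-0.068992) = 0.3012.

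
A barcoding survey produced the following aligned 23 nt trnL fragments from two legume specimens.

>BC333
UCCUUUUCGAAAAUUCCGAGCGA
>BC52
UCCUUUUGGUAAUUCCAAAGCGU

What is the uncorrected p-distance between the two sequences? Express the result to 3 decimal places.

Differing sites — 8:C/G; 10:A/U; 13:A/U; 15:U/C; 17:C/A; 18:G/A; 23:A/U.
There are 7 differences over 23 sites, so p = 7/23 = 0.304.

0.304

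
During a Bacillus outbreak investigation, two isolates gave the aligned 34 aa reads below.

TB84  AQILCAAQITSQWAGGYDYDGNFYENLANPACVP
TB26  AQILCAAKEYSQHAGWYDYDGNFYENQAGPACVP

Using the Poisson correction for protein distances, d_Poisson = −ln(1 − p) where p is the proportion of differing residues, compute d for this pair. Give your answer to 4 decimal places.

0.2305

Differing sites — 8:Q/K; 9:I/E; 10:T/Y; 13:W/H; 16:G/W; 27:L/Q; 29:N/G.
p = 7/34 = 0.205882.
d = −ln(1 − 0.205882) = −ln(0.794118) = 0.2305.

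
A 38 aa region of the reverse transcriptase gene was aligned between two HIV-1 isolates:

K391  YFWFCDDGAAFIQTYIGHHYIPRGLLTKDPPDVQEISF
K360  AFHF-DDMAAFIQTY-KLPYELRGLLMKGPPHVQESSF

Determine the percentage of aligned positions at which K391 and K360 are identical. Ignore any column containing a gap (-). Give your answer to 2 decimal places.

66.67%

Excluding the 2 gap columns leaves 36 comparable sites.
The sequences differ at positions 1 (Y/A), 3 (W/H), 8 (G/M), 17 (G/K), 18 (H/L), 19 (H/P), 21 (I/E), 22 (P/L), 27 (T/M), 29 (D/G), 32 (D/H), 36 (I/S).
24 of the 36 comparable sites match, so the percent identity is 24/36 × 100 = 66.67%.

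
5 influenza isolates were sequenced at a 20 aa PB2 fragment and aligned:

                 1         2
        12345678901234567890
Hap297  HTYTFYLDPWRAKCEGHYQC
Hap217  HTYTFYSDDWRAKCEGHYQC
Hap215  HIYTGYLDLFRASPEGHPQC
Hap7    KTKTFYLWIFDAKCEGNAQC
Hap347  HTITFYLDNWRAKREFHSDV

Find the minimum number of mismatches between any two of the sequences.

2

Pairwise Hamming distances:
  Hap297 vs Hap217: 2
  Hap297 vs Hap215: 7
  Hap297 vs Hap7: 8
  Hap297 vs Hap347: 7
  Hap217 vs Hap215: 8
  Hap217 vs Hap7: 9
  Hap217 vs Hap347: 8
  Hap215 vs Hap7: 11
  Hap215 vs Hap347: 11
  Hap7 vs Hap347: 12
The smallest is 2, between Hap297 and Hap217.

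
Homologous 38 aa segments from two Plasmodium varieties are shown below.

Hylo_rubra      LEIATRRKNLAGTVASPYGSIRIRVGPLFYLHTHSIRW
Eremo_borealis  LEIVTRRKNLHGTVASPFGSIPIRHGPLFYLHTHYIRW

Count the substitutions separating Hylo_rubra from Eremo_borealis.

The sequences differ at positions 4 (A/V), 11 (A/H), 18 (Y/F), 22 (R/P), 25 (V/H), 35 (S/Y).
That gives 6 mismatches out of 38 aligned sites, so the Hamming distance is 6.

6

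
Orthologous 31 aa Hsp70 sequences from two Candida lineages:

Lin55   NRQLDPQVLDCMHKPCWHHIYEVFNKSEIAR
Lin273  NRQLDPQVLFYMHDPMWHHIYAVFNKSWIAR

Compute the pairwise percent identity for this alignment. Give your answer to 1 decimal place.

Differing sites — 10:D/F; 11:C/Y; 14:K/D; 16:C/M; 22:E/A; 28:E/W.
25 of the 31 sites match, so the percent identity is 25/31 × 100 = 80.6%.

80.6%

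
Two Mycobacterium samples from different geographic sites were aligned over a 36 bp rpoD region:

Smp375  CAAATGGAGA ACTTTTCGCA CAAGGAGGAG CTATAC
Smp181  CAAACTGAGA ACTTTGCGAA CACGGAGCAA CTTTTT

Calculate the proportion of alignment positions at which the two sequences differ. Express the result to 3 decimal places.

0.278

Mismatches occur at site 5 (T/C), site 6 (G/T), site 16 (T/G), site 19 (C/A), site 23 (A/C), site 28 (G/C), site 30 (G/A), site 33 (A/T), site 35 (A/T), site 36 (C/T).
There are 10 differences over 36 sites, so p = 10/36 = 0.278.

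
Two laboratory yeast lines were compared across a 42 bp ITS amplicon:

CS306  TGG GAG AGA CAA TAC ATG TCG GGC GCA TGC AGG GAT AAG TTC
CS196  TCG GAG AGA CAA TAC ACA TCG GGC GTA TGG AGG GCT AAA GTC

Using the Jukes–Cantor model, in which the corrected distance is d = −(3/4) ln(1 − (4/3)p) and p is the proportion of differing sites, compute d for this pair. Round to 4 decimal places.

0.2197

The sequences differ at positions 2 (G/C), 17 (T/C), 18 (G/A), 26 (C/T), 30 (C/G), 35 (A/C), 39 (G/A), 40 (T/G).
p = 8/42 = 0.190476.
d = −0.75 · ln(1 − (4/3)·0.190476) = −0.75 · ln(0.746032) = −0.75 · (-0.292987) = 0.2197.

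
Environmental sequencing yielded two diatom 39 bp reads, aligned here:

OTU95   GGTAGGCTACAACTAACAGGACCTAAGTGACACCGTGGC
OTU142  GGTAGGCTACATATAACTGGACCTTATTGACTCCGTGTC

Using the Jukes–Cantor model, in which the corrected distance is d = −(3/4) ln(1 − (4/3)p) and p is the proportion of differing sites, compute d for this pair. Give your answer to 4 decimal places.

0.2052

Mismatches occur at site 12 (A/T), site 13 (C/A), site 18 (A/T), site 25 (A/T), site 27 (G/T), site 32 (A/T), site 38 (G/T).
p = 7/39 = 0.179487.
d = −0.75 · ln(1 − (4/3)·0.179487) = −0.75 · ln(0.760684) = −0.75 · (-0.273537) = 0.2052.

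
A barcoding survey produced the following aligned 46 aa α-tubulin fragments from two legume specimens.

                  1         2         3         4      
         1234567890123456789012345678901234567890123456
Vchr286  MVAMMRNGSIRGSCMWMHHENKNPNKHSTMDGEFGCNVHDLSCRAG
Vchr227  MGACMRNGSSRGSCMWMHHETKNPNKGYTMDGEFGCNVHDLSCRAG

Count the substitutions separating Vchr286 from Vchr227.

Mismatches occur at site 2 (V↔G), site 4 (M↔C), site 10 (I↔S), site 21 (N↔T), site 27 (H↔G), site 28 (S↔Y).
That gives 6 mismatches out of 46 aligned sites, so the Hamming distance is 6.

6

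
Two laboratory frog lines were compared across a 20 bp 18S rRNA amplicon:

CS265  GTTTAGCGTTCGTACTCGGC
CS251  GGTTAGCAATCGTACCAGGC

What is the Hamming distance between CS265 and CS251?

Differing sites — 2:T/G; 8:G/A; 9:T/A; 16:T/C; 17:C/A.
That gives 5 mismatches out of 20 aligned sites, so the Hamming distance is 5.

5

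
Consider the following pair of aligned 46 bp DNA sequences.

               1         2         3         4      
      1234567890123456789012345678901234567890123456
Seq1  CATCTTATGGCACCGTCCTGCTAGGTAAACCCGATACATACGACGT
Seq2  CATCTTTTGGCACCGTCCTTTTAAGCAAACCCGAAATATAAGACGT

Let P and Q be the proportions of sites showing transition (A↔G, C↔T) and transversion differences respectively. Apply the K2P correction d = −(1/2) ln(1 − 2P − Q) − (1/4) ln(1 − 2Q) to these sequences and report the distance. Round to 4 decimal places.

0.1989

The sequences differ at positions 7 (A/T, transversion), 20 (G/T, transversion), 21 (C/T, transition), 24 (G/A, transition), 26 (T/C, transition), 35 (T/A, transversion), 37 (C/T, transition), 41 (C/A, transversion).
Of the 8 differences, 4 transitions and 4 transversions over 46 sites: P = 4/46 = 0.086957, Q = 4/46 = 0.086957.
d = −0.5·ln(0.739129) − 0.25·ln(0.826086) = −0.5·(-0.302283) − 0.25·(-0.191056) = 0.1989.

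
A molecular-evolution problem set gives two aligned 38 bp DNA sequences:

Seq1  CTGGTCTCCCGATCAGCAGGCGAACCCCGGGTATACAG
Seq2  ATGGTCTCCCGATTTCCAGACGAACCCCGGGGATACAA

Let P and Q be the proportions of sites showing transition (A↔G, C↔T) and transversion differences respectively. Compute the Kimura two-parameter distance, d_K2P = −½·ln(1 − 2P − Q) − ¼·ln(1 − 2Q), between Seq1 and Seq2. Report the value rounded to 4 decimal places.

0.2118

Differing sites — 1:C/A (Tv); 14:C/T (Ti); 15:A/T (Tv); 16:G/C (Tv); 20:G/A (Ti); 32:T/G (Tv); 38:G/A (Ti).
Of the 7 differences, 3 transitions and 4 transversions over 38 sites: P = 3/38 = 0.078947, Q = 4/38 = 0.105263.
d = −0.5·ln(0.736843) − 0.25·ln(0.789474) = −0.5·(-0.305380) − 0.25·(-0.236388) = 0.2118.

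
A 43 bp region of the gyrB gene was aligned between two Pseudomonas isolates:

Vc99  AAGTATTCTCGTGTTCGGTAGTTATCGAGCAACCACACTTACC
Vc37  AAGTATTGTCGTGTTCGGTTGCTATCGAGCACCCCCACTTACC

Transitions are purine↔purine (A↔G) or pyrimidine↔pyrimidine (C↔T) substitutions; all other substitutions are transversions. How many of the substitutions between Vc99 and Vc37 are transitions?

1

Differing sites — 8:C/G (Tv); 20:A/T (Tv); 22:T/C (Ti); 32:A/C (Tv); 35:A/C (Tv).
Of the 5 differences, 1 transition and 4 transversions, so the answer is 1.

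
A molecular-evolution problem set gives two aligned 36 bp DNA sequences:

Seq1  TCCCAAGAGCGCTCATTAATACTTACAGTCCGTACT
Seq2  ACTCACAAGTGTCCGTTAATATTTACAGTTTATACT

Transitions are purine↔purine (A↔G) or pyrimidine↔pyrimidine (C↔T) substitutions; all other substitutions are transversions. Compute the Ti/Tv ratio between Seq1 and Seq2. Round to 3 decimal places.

5.000

Mismatches occur at site 1 (T→A, transversion), site 3 (C→T, transition), site 6 (A→C, transversion), site 7 (G→A, transition), site 10 (C→T, transition), site 12 (C→T, transition), site 13 (T→C, transition), site 15 (A→G, transition), site 22 (C→T, transition), site 30 (C→T, transition), site 31 (C→T, transition), site 32 (G→A, transition).
Of the 12 differences, 10 transitions and 2 transversions, so Ti/Tv = 10/2 = 5.000.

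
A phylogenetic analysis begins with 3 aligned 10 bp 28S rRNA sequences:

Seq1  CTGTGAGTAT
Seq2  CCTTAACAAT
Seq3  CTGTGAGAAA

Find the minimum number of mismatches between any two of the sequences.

2

Pairwise Hamming distances:
  Seq1 vs Seq2: 5
  Seq1 vs Seq3: 2
  Seq2 vs Seq3: 5
The smallest is 2, between Seq1 and Seq3.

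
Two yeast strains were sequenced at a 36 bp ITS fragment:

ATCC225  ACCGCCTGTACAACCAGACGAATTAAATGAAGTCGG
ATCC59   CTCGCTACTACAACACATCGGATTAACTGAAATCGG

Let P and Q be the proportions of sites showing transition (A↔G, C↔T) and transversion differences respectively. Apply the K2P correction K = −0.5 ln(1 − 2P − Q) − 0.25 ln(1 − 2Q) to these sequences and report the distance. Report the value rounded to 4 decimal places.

Mismatches occur at site 1 (A↔C, transversion), site 2 (C↔T, transition), site 6 (C↔T, transition), site 7 (T↔A, transversion), site 8 (G↔C, transversion), site 15 (C↔A, transversion), site 16 (A↔C, transversion), site 17 (G↔A, transition), site 18 (A↔T, transversion), site 21 (A↔G, transition), site 27 (A↔C, transversion), site 32 (G↔A, transition).
Of the 12 differences, 5 transitions and 7 transversions over 36 sites: P = 5/36 = 0.138889, Q = 7/36 = 0.194444.
d = −0.5·ln(0.527778) − 0.25·ln(0.611112) = −0.5·(-0.639080) − 0.25·(-0.492475) = 0.4427.

0.4427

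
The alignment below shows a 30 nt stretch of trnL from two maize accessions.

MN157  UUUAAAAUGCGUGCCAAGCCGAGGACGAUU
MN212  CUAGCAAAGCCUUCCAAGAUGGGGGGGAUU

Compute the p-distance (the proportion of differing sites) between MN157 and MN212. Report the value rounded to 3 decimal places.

The sequences differ at positions 1 (U/C), 3 (U/A), 4 (A/G), 5 (A/C), 8 (U/A), 11 (G/C), 13 (G/U), 19 (C/A), 20 (C/U), 22 (A/G), 25 (A/G), 26 (C/G).
There are 12 differences over 30 sites, so p = 12/30 = 0.400.

0.400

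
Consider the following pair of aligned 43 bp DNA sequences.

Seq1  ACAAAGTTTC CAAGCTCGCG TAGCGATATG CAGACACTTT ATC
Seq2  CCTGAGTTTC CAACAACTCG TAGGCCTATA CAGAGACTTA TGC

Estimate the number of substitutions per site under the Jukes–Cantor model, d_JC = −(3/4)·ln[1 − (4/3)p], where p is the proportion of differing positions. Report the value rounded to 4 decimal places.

Differing sites — 1:A/C; 3:A/T; 4:A/G; 14:G/C; 15:C/A; 16:T/A; 18:G/T; 24:C/G; 25:G/C; 26:A/C; 30:G/A; 35:C/G; 40:T/A; 41:A/T; 42:T/G.
p = 15/43 = 0.348837.
d = −0.75 · ln(1 − (4/3)·0.348837) = −0.75 · ln(0.534884) = −0.75 · (-0.625705) = 0.4693.

0.4693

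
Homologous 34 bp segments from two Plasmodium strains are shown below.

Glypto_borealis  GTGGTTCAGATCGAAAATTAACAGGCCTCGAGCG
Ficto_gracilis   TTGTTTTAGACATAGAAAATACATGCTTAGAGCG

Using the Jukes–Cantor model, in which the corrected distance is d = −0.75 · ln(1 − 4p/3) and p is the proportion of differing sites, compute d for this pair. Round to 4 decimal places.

The sequences differ at positions 1 (G/T), 4 (G/T), 7 (C/T), 11 (T/C), 12 (C/A), 13 (G/T), 15 (A/G), 18 (T/A), 19 (T/A), 20 (A/T), 24 (G/T), 27 (C/T), 29 (C/A).
p = 13/34 = 0.382353.
d = −0.75 · ln(1 − (4/3)·0.382353) = −0.75 · ln(0.490196) = −0.75 · (-0.712950) = 0.5347.

0.5347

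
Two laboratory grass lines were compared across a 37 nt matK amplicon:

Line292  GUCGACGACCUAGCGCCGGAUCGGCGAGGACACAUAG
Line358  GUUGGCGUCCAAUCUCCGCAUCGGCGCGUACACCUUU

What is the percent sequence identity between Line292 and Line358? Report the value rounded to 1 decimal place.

67.6%

The sequences differ at positions 3 (C/U), 5 (A/G), 8 (A/U), 11 (U/A), 13 (G/U), 15 (G/U), 19 (G/C), 27 (A/C), 29 (G/U), 34 (A/C), 36 (A/U), 37 (G/U).
25 of the 37 sites match, so the percent identity is 25/37 × 100 = 67.6%.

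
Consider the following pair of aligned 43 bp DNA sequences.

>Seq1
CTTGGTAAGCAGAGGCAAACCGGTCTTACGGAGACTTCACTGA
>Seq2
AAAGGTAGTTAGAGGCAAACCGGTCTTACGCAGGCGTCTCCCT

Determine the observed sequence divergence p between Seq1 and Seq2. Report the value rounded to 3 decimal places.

0.302

Mismatches occur at site 1 (C↔A), site 2 (T↔A), site 3 (T↔A), site 8 (A↔G), site 9 (G↔T), site 10 (C↔T), site 31 (G↔C), site 34 (A↔G), site 36 (T↔G), site 39 (A↔T), site 41 (T↔C), site 42 (G↔C), site 43 (A↔T).
There are 13 differences over 43 sites, so p = 13/43 = 0.302.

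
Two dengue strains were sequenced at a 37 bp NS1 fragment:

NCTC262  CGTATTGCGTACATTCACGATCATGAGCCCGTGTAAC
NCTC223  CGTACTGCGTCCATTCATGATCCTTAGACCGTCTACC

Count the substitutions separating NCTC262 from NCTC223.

8

Differing sites — 5:T/C; 11:A/C; 18:C/T; 23:A/C; 25:G/T; 28:C/A; 33:G/C; 36:A/C.
That gives 8 mismatches out of 37 aligned sites, so the Hamming distance is 8.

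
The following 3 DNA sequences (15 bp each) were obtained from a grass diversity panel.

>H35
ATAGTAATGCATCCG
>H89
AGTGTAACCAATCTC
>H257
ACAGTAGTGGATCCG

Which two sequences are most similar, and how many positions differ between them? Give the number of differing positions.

3

Pairwise Hamming distances:
  H35 vs H89: 7
  H35 vs H257: 3
  H89 vs H257: 8
The smallest is 3, between H35 and H257.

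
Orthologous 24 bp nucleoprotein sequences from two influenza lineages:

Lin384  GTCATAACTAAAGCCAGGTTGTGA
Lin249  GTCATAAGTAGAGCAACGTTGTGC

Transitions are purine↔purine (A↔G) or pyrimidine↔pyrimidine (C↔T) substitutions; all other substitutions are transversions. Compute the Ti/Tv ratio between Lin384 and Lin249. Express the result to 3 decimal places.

Mismatches occur at site 8 (C↔G, transversion), site 11 (A↔G, transition), site 15 (C↔A, transversion), site 17 (G↔C, transversion), site 24 (A↔C, transversion).
Of the 5 differences, 1 transition and 4 transversions, so Ti/Tv = 1/4 = 0.250.

0.250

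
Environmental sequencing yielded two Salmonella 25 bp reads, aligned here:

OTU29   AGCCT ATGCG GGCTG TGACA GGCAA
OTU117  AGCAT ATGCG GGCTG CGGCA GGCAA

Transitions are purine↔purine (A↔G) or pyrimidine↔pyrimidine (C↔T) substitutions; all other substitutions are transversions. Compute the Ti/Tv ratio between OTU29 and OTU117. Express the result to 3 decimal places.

Mismatches occur at site 4 (C/A, transversion), site 16 (T/C, transition), site 18 (A/G, transition).
Of the 3 differences, 2 transitions and 1 transversion, so Ti/Tv = 2/1 = 2.000.

2.000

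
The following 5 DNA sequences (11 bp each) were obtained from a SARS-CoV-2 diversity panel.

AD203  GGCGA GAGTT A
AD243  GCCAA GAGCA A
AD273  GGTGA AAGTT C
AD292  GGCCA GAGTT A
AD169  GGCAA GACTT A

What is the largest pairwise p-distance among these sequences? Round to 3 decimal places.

Pairwise Hamming distances:
  AD203 vs AD243: 4
  AD203 vs AD273: 3
  AD203 vs AD292: 1
  AD203 vs AD169: 2
  AD243 vs AD273: 7
  AD243 vs AD292: 4
  AD243 vs AD169: 4
  AD273 vs AD292: 4
  AD273 vs AD169: 5
  AD292 vs AD169: 2
The largest is 7 mismatches, between AD243 and AD273; p = 7/11 = 0.636.

0.636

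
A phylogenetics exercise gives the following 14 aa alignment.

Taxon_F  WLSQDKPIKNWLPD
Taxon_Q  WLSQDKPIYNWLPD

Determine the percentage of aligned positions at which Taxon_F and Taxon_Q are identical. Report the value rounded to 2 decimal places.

92.86%

The sequences differ at position 9 (K/Y).
13 of the 14 sites match, so the percent identity is 13/14 × 100 = 92.86%.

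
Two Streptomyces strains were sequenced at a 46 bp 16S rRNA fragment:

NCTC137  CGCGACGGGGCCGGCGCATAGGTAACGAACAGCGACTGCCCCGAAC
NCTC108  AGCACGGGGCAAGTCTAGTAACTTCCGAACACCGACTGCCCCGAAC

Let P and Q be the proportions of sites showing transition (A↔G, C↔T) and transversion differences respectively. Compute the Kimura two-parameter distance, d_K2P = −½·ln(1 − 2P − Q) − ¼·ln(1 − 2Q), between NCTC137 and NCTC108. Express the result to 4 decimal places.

Mismatches occur at site 1 (C→A, transversion), site 4 (G→A, transition), site 5 (A→C, transversion), site 6 (C→G, transversion), site 10 (G→C, transversion), site 11 (C→A, transversion), site 12 (C→A, transversion), site 14 (G→T, transversion), site 16 (G→T, transversion), site 17 (C→A, transversion), site 18 (A→G, transition), site 21 (G→A, transition), site 22 (G→C, transversion), site 24 (A→T, transversion), site 25 (A→C, transversion), site 32 (G→C, transversion).
Of the 16 differences, 3 transitions and 13 transversions over 46 sites: P = 3/46 = 0.065217, Q = 13/46 = 0.282609.
d = −0.5·ln(0.586957) − 0.25·ln(0.434782) = −0.5·(-0.532804) − 0.25·(-0.832911) = 0.4746.

0.4746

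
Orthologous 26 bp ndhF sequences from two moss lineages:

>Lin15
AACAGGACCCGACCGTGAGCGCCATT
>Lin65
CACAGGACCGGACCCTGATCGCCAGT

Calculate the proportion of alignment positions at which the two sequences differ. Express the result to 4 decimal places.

0.1923

The sequences differ at positions 1 (A/C), 10 (C/G), 15 (G/C), 19 (G/T), 25 (T/G).
There are 5 differences over 26 sites, so p = 5/26 = 0.1923.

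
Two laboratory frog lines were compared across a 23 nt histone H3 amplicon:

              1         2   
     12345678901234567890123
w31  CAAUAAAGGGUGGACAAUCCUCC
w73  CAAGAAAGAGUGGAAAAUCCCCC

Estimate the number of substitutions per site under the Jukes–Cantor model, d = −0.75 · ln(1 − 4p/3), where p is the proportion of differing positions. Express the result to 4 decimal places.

Differing sites — 4:U/G; 9:G/A; 15:C/A; 21:U/C.
p = 4/23 = 0.173913.
d = −0.75 · ln(1 − (4/3)·0.173913) = −0.75 · ln(0.768116) = −0.75 · (-0.263815) = 0.1979.

0.1979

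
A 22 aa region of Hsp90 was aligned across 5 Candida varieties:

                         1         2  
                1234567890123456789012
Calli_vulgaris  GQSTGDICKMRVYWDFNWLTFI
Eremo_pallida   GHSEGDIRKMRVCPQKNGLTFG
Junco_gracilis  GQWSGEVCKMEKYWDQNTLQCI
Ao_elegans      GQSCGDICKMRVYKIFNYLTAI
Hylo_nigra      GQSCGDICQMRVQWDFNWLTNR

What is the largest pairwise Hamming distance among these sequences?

16

Pairwise Hamming distances:
  Calli_vulgaris vs Eremo_pallida: 9
  Calli_vulgaris vs Junco_gracilis: 10
  Calli_vulgaris vs Ao_elegans: 5
  Calli_vulgaris vs Hylo_nigra: 5
  Eremo_pallida vs Junco_gracilis: 16
  Eremo_pallida vs Ao_elegans: 10
  Eremo_pallida vs Hylo_nigra: 11
  Junco_gracilis vs Ao_elegans: 12
  Junco_gracilis vs Hylo_nigra: 13
  Ao_elegans vs Hylo_nigra: 7
The largest is 16, between Eremo_pallida and Junco_gracilis.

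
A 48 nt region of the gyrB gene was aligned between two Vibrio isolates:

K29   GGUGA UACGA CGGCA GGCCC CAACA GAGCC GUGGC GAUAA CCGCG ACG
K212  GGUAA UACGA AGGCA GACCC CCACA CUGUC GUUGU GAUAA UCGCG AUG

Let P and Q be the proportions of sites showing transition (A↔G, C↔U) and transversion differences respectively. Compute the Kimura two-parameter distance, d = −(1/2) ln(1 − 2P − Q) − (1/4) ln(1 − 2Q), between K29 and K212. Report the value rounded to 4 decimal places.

0.2770

The sequences differ at positions 4 (G/A, transition), 11 (C/A, transversion), 17 (G/A, transition), 22 (A/C, transversion), 26 (G/C, transversion), 27 (A/U, transversion), 29 (C/U, transition), 33 (G/U, transversion), 35 (C/U, transition), 41 (C/U, transition), 47 (C/U, transition).
Of the 11 differences, 6 transitions and 5 transversions over 48 sites: P = 6/48 = 0.125000, Q = 5/48 = 0.104167.
d = −0.5·ln(0.645833) − 0.25·ln(0.791666) = −0.5·(-0.437214) − 0.25·(-0.233616) = 0.2770.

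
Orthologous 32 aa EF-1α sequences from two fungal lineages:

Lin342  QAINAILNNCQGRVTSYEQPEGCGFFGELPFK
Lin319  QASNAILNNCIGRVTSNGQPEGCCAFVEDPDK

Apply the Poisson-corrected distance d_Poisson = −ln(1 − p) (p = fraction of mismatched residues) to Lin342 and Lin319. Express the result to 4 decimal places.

Differing sites — 3:I/S; 11:Q/I; 17:Y/N; 18:E/G; 24:G/C; 25:F/A; 27:G/V; 29:L/D; 31:F/D.
p = 9/32 = 0.281250.
d = −ln(1 − 0.281250) = −ln(0.718750) = 0.3302.

0.3302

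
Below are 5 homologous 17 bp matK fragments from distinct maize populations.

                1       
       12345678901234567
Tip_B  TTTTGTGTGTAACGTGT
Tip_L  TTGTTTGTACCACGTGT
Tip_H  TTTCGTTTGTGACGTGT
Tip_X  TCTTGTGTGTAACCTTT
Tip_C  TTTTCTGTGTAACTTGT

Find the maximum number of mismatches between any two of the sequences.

8

Pairwise Hamming distances:
  Tip_B vs Tip_L: 5
  Tip_B vs Tip_H: 3
  Tip_B vs Tip_X: 3
  Tip_B vs Tip_C: 2
  Tip_L vs Tip_H: 7
  Tip_L vs Tip_X: 8
  Tip_L vs Tip_C: 6
  Tip_H vs Tip_X: 6
  Tip_H vs Tip_C: 5
  Tip_X vs Tip_C: 4
The largest is 8, between Tip_L and Tip_X.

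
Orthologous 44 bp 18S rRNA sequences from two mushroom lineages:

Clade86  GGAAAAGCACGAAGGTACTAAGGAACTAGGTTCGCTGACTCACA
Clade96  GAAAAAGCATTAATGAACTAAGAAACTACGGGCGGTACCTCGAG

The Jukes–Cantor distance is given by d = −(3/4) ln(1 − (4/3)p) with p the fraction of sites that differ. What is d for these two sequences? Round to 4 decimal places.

Mismatches occur at site 2 (G↔A), site 10 (C↔T), site 11 (G↔T), site 14 (G↔T), site 16 (T↔A), site 23 (G↔A), site 29 (G↔C), site 31 (T↔G), site 32 (T↔G), site 35 (C↔G), site 37 (G↔A), site 38 (A↔C), site 42 (A↔G), site 43 (C↔A), site 44 (A↔G).
p = 15/44 = 0.340909.
d = −0.75 · ln(1 − (4/3)·0.340909) = −0.75 · ln(0.545455) = −0.75 · (-0.606135) = 0.4546.

0.4546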